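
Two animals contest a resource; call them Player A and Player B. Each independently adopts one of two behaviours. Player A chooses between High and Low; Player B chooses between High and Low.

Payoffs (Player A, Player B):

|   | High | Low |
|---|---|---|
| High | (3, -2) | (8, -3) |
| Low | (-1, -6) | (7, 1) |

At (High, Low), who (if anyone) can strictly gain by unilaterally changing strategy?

Player A at (High, Low) earns 8; deviating to Low yields 7 — not better.
Player B earns -3; deviating to High yields -2 — a strict improvement.
Only Player B has a strictly profitable deviation.

Player B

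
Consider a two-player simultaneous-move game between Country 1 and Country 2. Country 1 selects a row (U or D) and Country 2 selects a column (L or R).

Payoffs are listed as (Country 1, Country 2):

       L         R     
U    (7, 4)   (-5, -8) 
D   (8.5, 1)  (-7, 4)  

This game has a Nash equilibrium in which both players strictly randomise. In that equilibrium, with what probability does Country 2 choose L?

4/7

Let y be the probability that Country 2 plays L. In a completely mixed equilibrium, Country 1 must be indifferent between U and D.
Country 1's expected payoff from U is 7y − 5(1−y); from D it is 8.5y − 7(1−y).
Setting these equal: 12y − 5 = 15.5y − 7, so y = 4/7.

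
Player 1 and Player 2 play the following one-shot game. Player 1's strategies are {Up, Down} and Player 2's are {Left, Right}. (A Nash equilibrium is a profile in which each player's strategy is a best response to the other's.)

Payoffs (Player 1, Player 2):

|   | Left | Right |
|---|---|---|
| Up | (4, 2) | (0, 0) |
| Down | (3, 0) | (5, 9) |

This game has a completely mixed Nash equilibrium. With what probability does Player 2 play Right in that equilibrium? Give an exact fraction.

1/6

Let y be the probability that Player 2 plays Left. In a completely mixed equilibrium, Player 1 must be indifferent between Up and Down.
Player 1's expected payoff from Up is 4y; from Down it is 3y + 5(1−y).
Setting these equal: 4y = −2y + 5, so y = 5/6.
Therefore Player 2 plays Right with probability 1 − 5/6 = 1/6.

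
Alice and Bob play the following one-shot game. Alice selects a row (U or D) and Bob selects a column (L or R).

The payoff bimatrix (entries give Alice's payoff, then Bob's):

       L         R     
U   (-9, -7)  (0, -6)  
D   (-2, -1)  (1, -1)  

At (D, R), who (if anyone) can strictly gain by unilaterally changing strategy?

Neither

Alice at (D, R) earns 1; deviating to U yields 0 — not better.
Bob earns -1; deviating to L yields -1 — not better.
Neither player can strictly improve; the profile is a Nash equilibrium.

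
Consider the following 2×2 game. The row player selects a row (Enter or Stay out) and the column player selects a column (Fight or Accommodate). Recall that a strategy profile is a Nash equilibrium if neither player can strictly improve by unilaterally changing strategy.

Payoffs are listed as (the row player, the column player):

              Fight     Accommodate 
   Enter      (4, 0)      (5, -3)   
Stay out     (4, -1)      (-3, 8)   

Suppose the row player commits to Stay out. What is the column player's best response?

Against Stay out, the column player earns -1 from Fight and 8 from Accommodate.
So Accommodate is the best response.

Accommodate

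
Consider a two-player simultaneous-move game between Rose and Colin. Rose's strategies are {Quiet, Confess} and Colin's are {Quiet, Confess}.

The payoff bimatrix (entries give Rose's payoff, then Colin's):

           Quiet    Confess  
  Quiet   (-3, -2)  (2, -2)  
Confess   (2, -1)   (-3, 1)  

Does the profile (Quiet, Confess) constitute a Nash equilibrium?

Yes

At (Quiet, Confess), Rose earns 2; switching to Confess would give -3, so Rose has no profitable deviation.
Colin earns -2; switching to Quiet would give -2, so Colin has no profitable deviation.
Neither player can gain by a unilateral deviation, so this profile is a Nash equilibrium.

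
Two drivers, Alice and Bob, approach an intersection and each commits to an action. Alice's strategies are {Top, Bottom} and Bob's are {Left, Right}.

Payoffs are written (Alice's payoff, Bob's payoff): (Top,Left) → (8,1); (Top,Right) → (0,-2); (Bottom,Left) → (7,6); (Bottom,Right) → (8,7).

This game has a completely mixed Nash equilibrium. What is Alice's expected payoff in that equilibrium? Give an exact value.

64/9

First find y, the probability Bob plays Left, from Alice's indifference between Top and Bottom: 8y = 7y + 8(1−y), giving y = 8/9.
Since Alice is indifferent in equilibrium, Alice's expected payoff equals the payoff from either row against (8/9, 1/9). Using Top: 8(8/9) = 64/9.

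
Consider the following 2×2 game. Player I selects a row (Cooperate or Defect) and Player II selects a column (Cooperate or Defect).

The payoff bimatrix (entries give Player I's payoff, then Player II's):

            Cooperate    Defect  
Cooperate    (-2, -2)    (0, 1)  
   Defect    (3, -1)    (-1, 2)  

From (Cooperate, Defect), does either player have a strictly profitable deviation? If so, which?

Neither

Player I at (Cooperate, Defect) earns 0; deviating to Defect yields -1 — not better.
Player II earns 1; deviating to Cooperate yields -2 — not better.
Neither player can strictly improve; the profile is a Nash equilibrium.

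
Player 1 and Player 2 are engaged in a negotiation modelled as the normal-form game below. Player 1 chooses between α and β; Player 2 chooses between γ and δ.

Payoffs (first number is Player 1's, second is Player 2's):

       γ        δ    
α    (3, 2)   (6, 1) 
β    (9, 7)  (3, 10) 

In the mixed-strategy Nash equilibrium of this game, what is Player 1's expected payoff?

First find y, the probability Player 2 plays γ, from Player 1's indifference between α and β: 3y + 6(1−y) = 9y + 3(1−y), giving y = 1/3.
Since Player 1 is indifferent in equilibrium, Player 1's expected payoff equals the payoff from either row against (1/3, 2/3). Using α: 3(1/3) + 6(2/3) = 5.

5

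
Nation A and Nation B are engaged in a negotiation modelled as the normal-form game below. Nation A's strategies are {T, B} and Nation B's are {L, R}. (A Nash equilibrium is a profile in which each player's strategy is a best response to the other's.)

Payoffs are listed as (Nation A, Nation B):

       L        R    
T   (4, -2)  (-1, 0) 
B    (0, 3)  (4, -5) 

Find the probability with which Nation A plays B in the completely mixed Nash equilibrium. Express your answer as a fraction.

1/5

Let r be the probability that Nation A plays T. In a completely mixed equilibrium, Nation B must be indifferent between L and R.
Nation B's expected payoff from L is −2r + 3(1−r); from R it is −5(1−r).
Setting these equal: −5r + 3 = 5r − 5, so r = 4/5.
Therefore Nation A plays B with probability 1 − 4/5 = 1/5.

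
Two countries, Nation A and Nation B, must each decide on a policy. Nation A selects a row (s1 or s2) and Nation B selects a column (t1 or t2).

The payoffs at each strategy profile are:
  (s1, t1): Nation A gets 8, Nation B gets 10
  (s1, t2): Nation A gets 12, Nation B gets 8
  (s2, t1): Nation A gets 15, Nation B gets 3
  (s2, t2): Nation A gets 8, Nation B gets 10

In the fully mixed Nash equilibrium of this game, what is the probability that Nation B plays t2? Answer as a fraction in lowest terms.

7/11

Let c be the probability that Nation B plays t1. In a completely mixed equilibrium, Nation A must be indifferent between s1 and s2.
Nation A's expected payoff from s1 is 8c + 12(1−c); from s2 it is 15c + 8(1−c).
Setting these equal: −4c + 12 = 7c + 8, so c = 4/11.
Therefore Nation B plays t2 with probability 1 − 4/11 = 7/11.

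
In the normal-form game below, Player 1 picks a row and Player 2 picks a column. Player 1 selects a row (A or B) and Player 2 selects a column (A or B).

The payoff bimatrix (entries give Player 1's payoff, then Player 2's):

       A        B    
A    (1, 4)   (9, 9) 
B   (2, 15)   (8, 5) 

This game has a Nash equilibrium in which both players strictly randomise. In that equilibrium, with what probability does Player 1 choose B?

1/3

Let r be the probability that Player 1 plays A. In a completely mixed equilibrium, Player 2 must be indifferent between A and B.
Player 2's expected payoff from A is 4r + 15(1−r); from B it is 9r + 5(1−r).
Setting these equal: −11r + 15 = 4r + 5, so r = 2/3.
Therefore Player 1 plays B with probability 1 − 2/3 = 1/3.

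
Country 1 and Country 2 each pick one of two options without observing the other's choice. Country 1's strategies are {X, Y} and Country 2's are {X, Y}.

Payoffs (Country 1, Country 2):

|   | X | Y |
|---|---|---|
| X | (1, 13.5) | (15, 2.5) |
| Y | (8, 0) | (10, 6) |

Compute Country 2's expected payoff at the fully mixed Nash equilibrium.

81/17

First find x, the probability Country 1 plays X, from Country 2's indifference between X and Y: 13.5x = 2.5x + 6(1−x), giving x = 6/17.
Since Country 2 is indifferent in equilibrium, Country 2's expected payoff equals the payoff from either column against (6/17, 11/17). Using X: 13.5(6/17) = 81/17.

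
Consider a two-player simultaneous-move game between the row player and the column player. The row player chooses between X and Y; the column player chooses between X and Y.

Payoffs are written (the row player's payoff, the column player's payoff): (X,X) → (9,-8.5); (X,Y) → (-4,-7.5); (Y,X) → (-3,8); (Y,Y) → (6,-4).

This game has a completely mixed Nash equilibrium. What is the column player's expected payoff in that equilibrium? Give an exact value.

First find x, the probability the row player plays X, from the column player's indifference between X and Y: −8.5x + 8(1−x) = −7.5x − 4(1−x), giving x = 12/13.
Since the column player is indifferent in equilibrium, the column player's expected payoff equals the payoff from either column against (12/13, 1/13). Using X: −8.5(12/13) + 8(1/13) = -94/13.

-94/13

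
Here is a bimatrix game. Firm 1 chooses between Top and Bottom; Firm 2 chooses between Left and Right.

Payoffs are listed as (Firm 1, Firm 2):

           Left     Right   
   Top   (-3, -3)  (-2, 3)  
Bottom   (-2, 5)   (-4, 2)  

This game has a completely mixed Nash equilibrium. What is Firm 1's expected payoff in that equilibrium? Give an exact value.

-8/3

First find q, the probability Firm 2 plays Left, from Firm 1's indifference between Top and Bottom: −3q − 2(1−q) = −2q − 4(1−q), giving q = 2/3.
Since Firm 1 is indifferent in equilibrium, Firm 1's expected payoff equals the payoff from either row against (2/3, 1/3). Using Top: −3(2/3) − 2(1/3) = -8/3.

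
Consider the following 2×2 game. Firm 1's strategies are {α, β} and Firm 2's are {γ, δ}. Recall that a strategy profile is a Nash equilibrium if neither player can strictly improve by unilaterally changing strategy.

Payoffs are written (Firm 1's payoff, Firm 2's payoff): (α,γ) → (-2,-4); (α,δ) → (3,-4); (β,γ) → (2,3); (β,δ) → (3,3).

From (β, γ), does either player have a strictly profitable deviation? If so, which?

Firm 1 at (β, γ) earns 2; deviating to α yields -2 — not better.
Firm 2 earns 3; deviating to δ yields 3 — not better.
Neither player can strictly improve; the profile is a Nash equilibrium.

Neither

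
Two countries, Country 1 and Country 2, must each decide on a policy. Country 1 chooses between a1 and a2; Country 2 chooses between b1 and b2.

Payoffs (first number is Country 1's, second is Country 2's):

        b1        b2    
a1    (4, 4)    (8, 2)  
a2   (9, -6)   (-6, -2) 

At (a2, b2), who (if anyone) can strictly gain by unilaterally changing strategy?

Country 1 at (a2, b2) earns -6; deviating to a1 yields 8 — a strict improvement.
Country 2 earns -2; deviating to b1 yields -6 — not better.
Only Country 1 has a strictly profitable deviation.

Country 1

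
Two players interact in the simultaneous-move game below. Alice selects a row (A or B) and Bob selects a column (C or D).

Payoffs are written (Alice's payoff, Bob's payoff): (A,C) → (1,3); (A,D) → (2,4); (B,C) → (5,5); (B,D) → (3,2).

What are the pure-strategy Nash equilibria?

(B, C)

(A, C): Alice prefers B (5 > 1); Bob prefers D (4 > 3) — not an equilibrium.
(A, D): Alice prefers B (3 > 2) — not an equilibrium.
(B, C): Alice gets 5 ≥ 1 from A, and Bob gets 5 ≥ 2 from D — Nash equilibrium.
(B, D): Bob prefers C (5 > 2) — not an equilibrium.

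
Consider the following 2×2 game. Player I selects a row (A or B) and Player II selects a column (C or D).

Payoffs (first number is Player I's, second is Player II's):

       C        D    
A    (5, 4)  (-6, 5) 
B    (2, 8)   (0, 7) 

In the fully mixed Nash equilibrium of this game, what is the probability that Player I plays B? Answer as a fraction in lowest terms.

Let r be the probability that Player I plays A. In a completely mixed equilibrium, Player II must be indifferent between C and D.
Player II's expected payoff from C is 4r + 8(1−r); from D it is 5r + 7(1−r).
Setting these equal: −4r + 8 = −2r + 7, so r = 1/2.
Therefore Player I plays B with probability 1 − 1/2 = 1/2.

1/2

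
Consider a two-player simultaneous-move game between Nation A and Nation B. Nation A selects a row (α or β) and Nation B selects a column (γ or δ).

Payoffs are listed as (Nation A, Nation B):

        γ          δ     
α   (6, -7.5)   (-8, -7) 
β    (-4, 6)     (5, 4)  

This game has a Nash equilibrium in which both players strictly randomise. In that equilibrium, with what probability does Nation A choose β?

1/5

Let x be the probability that Nation A plays α. In a completely mixed equilibrium, Nation B must be indifferent between γ and δ.
Nation B's expected payoff from γ is −7.5x + 6(1−x); from δ it is −7x + 4(1−x).
Setting these equal: −13.5x + 6 = −11x + 4, so x = 4/5.
Therefore Nation A plays β with probability 1 − 4/5 = 1/5.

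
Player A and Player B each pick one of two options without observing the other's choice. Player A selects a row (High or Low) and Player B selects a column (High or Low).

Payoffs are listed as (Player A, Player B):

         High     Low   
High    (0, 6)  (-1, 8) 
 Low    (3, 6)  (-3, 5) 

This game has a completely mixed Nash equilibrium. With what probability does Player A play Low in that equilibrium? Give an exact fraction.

2/3

Let p be the probability that Player A plays High. In a completely mixed equilibrium, Player B must be indifferent between High and Low.
Player B's expected payoff from High is 6p + 6(1−p); from Low it is 8p + 5(1−p).
Setting these equal: 6 = 3p + 5, so p = 1/3.
Therefore Player A plays Low with probability 1 − 1/3 = 2/3.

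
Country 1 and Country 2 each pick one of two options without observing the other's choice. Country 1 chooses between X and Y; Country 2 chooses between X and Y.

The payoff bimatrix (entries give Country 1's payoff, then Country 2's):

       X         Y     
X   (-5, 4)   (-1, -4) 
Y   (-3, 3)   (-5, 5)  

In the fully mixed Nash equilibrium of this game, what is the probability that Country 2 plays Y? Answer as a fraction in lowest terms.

1/3

Let c be the probability that Country 2 plays X. In a completely mixed equilibrium, Country 1 must be indifferent between X and Y.
Country 1's expected payoff from X is −5c − (1−c); from Y it is −3c − 5(1−c).
Setting these equal: −4c − 1 = 2c − 5, so c = 2/3.
Therefore Country 2 plays Y with probability 1 − 2/3 = 1/3.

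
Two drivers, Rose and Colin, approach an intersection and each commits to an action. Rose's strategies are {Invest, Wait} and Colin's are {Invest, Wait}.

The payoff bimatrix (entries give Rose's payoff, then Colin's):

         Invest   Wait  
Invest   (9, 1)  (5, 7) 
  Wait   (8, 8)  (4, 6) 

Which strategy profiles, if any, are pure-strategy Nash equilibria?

(Invest, Wait)

(Invest, Invest): Colin prefers Wait (7 > 1) — not an equilibrium.
(Invest, Wait): Rose gets 5 ≥ 4 from Wait, and Colin gets 7 ≥ 1 from Invest — Nash equilibrium.
(Wait, Invest): Rose prefers Invest (9 > 8) — not an equilibrium.
(Wait, Wait): Rose prefers Invest (5 > 4); Colin prefers Invest (8 > 6) — not an equilibrium.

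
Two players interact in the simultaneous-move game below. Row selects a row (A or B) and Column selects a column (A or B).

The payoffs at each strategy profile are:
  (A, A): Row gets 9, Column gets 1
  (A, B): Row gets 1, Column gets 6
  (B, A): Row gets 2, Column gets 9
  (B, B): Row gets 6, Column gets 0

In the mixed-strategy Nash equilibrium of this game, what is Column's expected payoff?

First find p, the probability Row plays A, from Column's indifference between A and B: p + 9(1−p) = 6p, giving p = 9/14.
Since Column is indifferent in equilibrium, Column's expected payoff equals the payoff from either column against (9/14, 5/14). Using A: (9/14) + 9(5/14) = 27/7.

27/7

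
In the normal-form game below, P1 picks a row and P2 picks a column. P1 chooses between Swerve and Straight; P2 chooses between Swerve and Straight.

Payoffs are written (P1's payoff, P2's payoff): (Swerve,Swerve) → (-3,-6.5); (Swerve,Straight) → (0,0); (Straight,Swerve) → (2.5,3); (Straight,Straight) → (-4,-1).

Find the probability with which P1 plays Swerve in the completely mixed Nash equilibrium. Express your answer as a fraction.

8/21

Let x be the probability that P1 plays Swerve. In a completely mixed equilibrium, P2 must be indifferent between Swerve and Straight.
P2's expected payoff from Swerve is −6.5x + 3(1−x); from Straight it is −(1−x).
Setting these equal: −9.5x + 3 = x − 1, so x = 8/21.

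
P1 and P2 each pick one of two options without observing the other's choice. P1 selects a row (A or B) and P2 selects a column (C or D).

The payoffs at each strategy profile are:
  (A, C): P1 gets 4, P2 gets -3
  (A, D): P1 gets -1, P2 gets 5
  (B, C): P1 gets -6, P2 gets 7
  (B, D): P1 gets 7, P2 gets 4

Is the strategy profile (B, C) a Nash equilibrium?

No

At (B, C), P1 earns -6; switching to A would give 4, so P1 would deviate.
P2 earns 7; switching to D would give 4, so P2 has no profitable deviation.
Since at least one player can profitably deviate, this is not a Nash equilibrium.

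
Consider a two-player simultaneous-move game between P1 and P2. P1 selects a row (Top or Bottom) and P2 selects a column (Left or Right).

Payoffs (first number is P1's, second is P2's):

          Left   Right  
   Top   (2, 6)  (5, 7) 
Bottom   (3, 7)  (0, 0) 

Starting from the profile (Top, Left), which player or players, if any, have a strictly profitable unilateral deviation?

P1 at (Top, Left) earns 2; deviating to Bottom yields 3 — a strict improvement.
P2 earns 6; deviating to Right yields 7 — a strict improvement.
Both P1 and P2 have strictly profitable deviations.

Both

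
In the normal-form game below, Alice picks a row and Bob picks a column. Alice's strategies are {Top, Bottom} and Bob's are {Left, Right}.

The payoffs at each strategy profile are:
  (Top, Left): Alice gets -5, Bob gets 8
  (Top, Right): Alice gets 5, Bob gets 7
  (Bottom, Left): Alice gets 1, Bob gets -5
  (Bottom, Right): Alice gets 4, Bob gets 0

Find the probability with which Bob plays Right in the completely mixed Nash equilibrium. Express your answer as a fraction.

6/7

Let q be the probability that Bob plays Left. In a completely mixed equilibrium, Alice must be indifferent between Top and Bottom.
Alice's expected payoff from Top is −5q + 5(1−q); from Bottom it is q + 4(1−q).
Setting these equal: −10q + 5 = −3q + 4, so q = 1/7.
Therefore Bob plays Right with probability 1 − 1/7 = 6/7.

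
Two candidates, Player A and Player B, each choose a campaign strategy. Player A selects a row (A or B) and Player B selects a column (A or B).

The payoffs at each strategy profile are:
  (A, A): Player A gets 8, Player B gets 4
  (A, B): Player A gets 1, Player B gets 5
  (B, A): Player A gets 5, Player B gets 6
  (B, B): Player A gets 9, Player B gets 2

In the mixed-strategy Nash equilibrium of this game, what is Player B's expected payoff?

First find x, the probability Player A plays A, from Player B's indifference between A and B: 4x + 6(1−x) = 5x + 2(1−x), giving x = 4/5.
Since Player B is indifferent in equilibrium, Player B's expected payoff equals the payoff from either column against (4/5, 1/5). Using A: 4(4/5) + 6(1/5) = 22/5.

22/5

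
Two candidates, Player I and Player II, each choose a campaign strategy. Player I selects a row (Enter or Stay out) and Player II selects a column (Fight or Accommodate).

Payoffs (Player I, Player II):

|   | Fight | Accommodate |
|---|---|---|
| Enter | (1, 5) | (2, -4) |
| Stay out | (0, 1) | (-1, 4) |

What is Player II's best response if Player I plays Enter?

Fight

Against Enter, Player II earns 5 from Fight and -4 from Accommodate.
So Fight is the best response.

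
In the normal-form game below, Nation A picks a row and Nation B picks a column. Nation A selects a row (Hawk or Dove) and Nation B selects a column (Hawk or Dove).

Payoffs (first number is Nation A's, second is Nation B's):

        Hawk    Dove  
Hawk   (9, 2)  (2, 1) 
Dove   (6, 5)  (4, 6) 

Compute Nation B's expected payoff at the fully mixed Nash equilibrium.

First find p, the probability Nation A plays Hawk, from Nation B's indifference between Hawk and Dove: 2p + 5(1−p) = p + 6(1−p), giving p = 1/2.
Since Nation B is indifferent in equilibrium, Nation B's expected payoff equals the payoff from either column against (1/2, 1/2). Using Hawk: 2(1/2) + 5(1/2) = 7/2.

7/2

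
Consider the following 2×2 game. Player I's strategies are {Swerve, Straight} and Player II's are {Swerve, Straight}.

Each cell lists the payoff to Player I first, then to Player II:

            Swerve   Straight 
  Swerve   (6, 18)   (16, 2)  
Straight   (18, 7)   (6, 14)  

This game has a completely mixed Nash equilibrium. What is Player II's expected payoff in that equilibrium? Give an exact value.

238/23

First find p, the probability Player I plays Swerve, from Player II's indifference between Swerve and Straight: 18p + 7(1−p) = 2p + 14(1−p), giving p = 7/23.
Since Player II is indifferent in equilibrium, Player II's expected payoff equals the payoff from either column against (7/23, 16/23). Using Swerve: 18(7/23) + 7(16/23) = 238/23.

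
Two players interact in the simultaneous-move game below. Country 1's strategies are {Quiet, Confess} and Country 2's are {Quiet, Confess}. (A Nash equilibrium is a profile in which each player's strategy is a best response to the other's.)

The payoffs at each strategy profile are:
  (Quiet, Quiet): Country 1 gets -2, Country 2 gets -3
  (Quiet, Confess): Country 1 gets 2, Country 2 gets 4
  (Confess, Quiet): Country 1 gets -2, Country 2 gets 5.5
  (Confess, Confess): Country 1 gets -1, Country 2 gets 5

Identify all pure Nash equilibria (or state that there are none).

(Quiet, Quiet): Country 2 prefers Confess (4 > -3) — not an equilibrium.
(Quiet, Confess): Country 1 gets 2 ≥ -1 from Confess, and Country 2 gets 4 ≥ -3 from Quiet — Nash equilibrium.
(Confess, Quiet): Country 1 gets -2 ≥ -2 from Quiet, and Country 2 gets 5.5 ≥ 5 from Confess — Nash equilibrium.
(Confess, Confess): Country 1 prefers Quiet (2 > -1); Country 2 prefers Quiet (5.5 > 5) — not an equilibrium.

(Quiet, Confess) and (Confess, Quiet)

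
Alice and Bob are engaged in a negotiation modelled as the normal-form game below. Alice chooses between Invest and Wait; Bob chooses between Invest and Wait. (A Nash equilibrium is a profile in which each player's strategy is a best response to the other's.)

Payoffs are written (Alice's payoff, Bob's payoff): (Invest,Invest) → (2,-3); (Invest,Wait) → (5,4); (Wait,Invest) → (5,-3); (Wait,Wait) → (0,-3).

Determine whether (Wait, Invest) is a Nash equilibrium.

Yes

At (Wait, Invest), Alice earns 5; switching to Invest would give 2, so Alice has no profitable deviation.
Bob earns -3; switching to Wait would give -3, so Bob has no profitable deviation.
Neither player can gain by a unilateral deviation, so this profile is a Nash equilibrium.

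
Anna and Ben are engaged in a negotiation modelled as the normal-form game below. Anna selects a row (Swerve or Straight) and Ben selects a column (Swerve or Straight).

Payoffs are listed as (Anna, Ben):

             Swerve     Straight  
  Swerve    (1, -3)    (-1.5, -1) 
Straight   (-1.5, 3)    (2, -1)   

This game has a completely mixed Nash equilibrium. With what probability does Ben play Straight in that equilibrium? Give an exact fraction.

Let c be the probability that Ben plays Swerve. In a completely mixed equilibrium, Anna must be indifferent between Swerve and Straight.
Anna's expected payoff from Swerve is c − 1.5(1−c); from Straight it is −1.5c + 2(1−c).
Setting these equal: 2.5c − 1.5 = −3.5c + 2, so c = 7/12.
Therefore Ben plays Straight with probability 1 − 7/12 = 5/12.

5/12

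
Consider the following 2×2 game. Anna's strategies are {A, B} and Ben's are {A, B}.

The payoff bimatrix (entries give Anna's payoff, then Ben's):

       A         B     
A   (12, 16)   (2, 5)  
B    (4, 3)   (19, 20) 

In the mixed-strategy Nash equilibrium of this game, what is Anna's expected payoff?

44/5

First find q, the probability Ben plays A, from Anna's indifference between A and B: 12q + 2(1−q) = 4q + 19(1−q), giving q = 17/25.
Since Anna is indifferent in equilibrium, Anna's expected payoff equals the payoff from either row against (17/25, 8/25). Using A: 12(17/25) + 2(8/25) = 44/5.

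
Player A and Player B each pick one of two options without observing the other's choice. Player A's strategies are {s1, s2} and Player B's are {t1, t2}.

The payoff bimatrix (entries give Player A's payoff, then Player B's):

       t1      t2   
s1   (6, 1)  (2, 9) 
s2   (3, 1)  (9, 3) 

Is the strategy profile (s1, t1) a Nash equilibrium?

At (s1, t1), Player A earns 6; switching to s2 would give 3, so Player A has no profitable deviation.
Player B earns 1; switching to t2 would give 9, so Player B would deviate.
Since at least one player can profitably deviate, this is not a Nash equilibrium.

No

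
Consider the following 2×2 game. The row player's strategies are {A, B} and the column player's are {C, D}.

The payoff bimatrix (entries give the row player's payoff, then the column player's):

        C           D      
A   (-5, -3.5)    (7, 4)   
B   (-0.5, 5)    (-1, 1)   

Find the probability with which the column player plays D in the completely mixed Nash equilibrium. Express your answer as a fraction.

Let y be the probability that the column player plays C. In a completely mixed equilibrium, the row player must be indifferent between A and B.
The row player's expected payoff from A is −5y + 7(1−y); from B it is −0.5y − (1−y).
Setting these equal: −12y + 7 = 0.5y − 1, so y = 16/25.
Therefore the column player plays D with probability 1 − 16/25 = 9/25.

9/25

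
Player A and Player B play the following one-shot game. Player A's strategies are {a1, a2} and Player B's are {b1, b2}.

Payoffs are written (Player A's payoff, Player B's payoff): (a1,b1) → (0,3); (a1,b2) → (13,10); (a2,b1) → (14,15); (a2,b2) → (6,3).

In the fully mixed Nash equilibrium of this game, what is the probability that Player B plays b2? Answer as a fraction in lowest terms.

Let q be the probability that Player B plays b1. In a completely mixed equilibrium, Player A must be indifferent between a1 and a2.
Player A's expected payoff from a1 is 13(1−q); from a2 it is 14q + 6(1−q).
Setting these equal: −13q + 13 = 8q + 6, so q = 1/3.
Therefore Player B plays b2 with probability 1 − 1/3 = 2/3.

2/3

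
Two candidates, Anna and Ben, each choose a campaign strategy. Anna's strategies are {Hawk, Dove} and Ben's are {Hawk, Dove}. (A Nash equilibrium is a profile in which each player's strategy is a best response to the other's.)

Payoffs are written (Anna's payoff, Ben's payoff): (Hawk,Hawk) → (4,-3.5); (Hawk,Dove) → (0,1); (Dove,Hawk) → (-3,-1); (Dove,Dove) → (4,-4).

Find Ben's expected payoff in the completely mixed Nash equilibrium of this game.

-2

First find p, the probability Anna plays Hawk, from Ben's indifference between Hawk and Dove: −3.5p − (1−p) = p − 4(1−p), giving p = 2/5.
Since Ben is indifferent in equilibrium, Ben's expected payoff equals the payoff from either column against (2/5, 3/5). Using Hawk: −3.5(2/5) − (3/5) = -2.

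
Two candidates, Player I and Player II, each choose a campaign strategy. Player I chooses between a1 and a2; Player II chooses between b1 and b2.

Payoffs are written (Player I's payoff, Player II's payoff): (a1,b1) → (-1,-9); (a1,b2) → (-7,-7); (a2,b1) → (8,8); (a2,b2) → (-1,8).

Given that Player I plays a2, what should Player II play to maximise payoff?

either — both b1 and b2 are best responses

Against a2, Player II earns 8 from b1 and 8 from b2.
So either strategy is a best response.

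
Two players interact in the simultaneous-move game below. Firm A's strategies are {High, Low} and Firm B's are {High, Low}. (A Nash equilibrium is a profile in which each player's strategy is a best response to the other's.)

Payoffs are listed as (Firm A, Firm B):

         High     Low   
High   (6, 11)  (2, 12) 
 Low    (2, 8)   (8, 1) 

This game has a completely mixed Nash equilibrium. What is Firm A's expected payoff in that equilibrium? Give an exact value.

First find q, the probability Firm B plays High, from Firm A's indifference between High and Low: 6q + 2(1−q) = 2q + 8(1−q), giving q = 3/5.
Since Firm A is indifferent in equilibrium, Firm A's expected payoff equals the payoff from either row against (3/5, 2/5). Using High: 6(3/5) + 2(2/5) = 22/5.

22/5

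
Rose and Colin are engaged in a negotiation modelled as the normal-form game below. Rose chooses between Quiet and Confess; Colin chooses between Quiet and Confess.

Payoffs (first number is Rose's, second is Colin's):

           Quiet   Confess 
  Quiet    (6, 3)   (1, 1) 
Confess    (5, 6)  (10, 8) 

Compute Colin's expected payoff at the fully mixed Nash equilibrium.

9/2

First find p, the probability Rose plays Quiet, from Colin's indifference between Quiet and Confess: 3p + 6(1−p) = p + 8(1−p), giving p = 1/2.
Since Colin is indifferent in equilibrium, Colin's expected payoff equals the payoff from either column against (1/2, 1/2). Using Quiet: 3(1/2) + 6(1/2) = 9/2.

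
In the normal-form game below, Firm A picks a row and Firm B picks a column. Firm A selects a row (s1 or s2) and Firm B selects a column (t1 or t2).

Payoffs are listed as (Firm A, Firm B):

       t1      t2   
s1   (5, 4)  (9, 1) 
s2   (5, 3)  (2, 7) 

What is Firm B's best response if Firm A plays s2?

Against s2, Firm B earns 3 from t1 and 7 from t2.
So t2 is the best response.

t2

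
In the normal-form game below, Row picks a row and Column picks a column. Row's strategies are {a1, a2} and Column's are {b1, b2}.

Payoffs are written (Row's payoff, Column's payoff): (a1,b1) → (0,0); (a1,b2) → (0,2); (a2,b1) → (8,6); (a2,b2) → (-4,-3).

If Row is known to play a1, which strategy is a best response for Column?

Against a1, Column earns 0 from b1 and 2 from b2.
So b2 is the best response.

b2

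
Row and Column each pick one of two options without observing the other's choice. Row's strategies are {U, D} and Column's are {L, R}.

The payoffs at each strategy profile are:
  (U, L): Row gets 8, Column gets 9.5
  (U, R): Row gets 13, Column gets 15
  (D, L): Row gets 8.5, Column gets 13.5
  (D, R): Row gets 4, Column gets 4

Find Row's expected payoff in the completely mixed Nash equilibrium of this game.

157/19

First find q, the probability Column plays L, from Row's indifference between U and D: 8q + 13(1−q) = 8.5q + 4(1−q), giving q = 18/19.
Since Row is indifferent in equilibrium, Row's expected payoff equals the payoff from either row against (18/19, 1/19). Using U: 8(18/19) + 13(1/19) = 157/19.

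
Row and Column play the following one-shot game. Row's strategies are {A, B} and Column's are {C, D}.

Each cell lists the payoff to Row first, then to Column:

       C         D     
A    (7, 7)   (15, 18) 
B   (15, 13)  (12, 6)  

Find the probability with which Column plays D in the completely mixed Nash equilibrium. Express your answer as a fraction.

8/11

Let y be the probability that Column plays C. In a completely mixed equilibrium, Row must be indifferent between A and B.
Row's expected payoff from A is 7y + 15(1−y); from B it is 15y + 12(1−y).
Setting these equal: −8y + 15 = 3y + 12, so y = 3/11.
Therefore Column plays D with probability 1 − 3/11 = 8/11.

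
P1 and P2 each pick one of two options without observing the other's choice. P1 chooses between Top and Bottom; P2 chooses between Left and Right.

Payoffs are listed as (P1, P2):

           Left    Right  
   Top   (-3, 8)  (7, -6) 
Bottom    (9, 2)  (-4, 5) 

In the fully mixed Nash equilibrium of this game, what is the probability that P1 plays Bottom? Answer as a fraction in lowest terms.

14/17

Let p be the probability that P1 plays Top. In a completely mixed equilibrium, P2 must be indifferent between Left and Right.
P2's expected payoff from Left is 8p + 2(1−p); from Right it is −6p + 5(1−p).
Setting these equal: 6p + 2 = −11p + 5, so p = 3/17.
Therefore P1 plays Bottom with probability 1 − 3/17 = 14/17.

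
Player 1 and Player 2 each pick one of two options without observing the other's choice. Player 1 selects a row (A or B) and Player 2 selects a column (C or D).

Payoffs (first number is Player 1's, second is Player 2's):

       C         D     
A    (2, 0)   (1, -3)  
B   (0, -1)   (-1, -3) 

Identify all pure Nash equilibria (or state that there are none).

(A, C): Player 1 gets 2 ≥ 0 from B, and Player 2 gets 0 ≥ -3 from D — Nash equilibrium.
(A, D): Player 2 prefers C (0 > -3) — not an equilibrium.
(B, C): Player 1 prefers A (2 > 0) — not an equilibrium.
(B, D): Player 1 prefers A (1 > -1); Player 2 prefers C (-1 > -3) — not an equilibrium.

(A, C)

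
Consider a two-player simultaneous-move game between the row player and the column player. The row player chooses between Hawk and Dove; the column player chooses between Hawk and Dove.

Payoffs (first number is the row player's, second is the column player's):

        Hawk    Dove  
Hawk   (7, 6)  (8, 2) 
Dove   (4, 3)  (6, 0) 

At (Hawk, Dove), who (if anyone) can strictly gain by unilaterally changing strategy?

The row player at (Hawk, Dove) earns 8; deviating to Dove yields 6 — not better.
The column player earns 2; deviating to Hawk yields 6 — a strict improvement.
Only the column player has a strictly profitable deviation.

The column player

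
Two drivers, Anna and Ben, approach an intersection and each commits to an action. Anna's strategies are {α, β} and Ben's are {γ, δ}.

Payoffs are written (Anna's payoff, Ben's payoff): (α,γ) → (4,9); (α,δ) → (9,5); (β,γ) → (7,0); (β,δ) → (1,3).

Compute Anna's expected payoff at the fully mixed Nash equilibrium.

First find y, the probability Ben plays γ, from Anna's indifference between α and β: 4y + 9(1−y) = 7y + (1−y), giving y = 8/11.
Since Anna is indifferent in equilibrium, Anna's expected payoff equals the payoff from either row against (8/11, 3/11). Using α: 4(8/11) + 9(3/11) = 59/11.

59/11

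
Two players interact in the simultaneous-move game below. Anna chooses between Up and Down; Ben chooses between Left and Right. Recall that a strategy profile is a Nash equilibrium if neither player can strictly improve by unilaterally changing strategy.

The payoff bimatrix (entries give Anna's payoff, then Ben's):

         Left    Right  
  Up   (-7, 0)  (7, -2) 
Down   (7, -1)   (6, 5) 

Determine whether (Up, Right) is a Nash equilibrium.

No

At (Up, Right), Anna earns 7; switching to Down would give 6, so Anna has no profitable deviation.
Ben earns -2; switching to Left would give 0, so Ben would deviate.
Since at least one player can profitably deviate, this is not a Nash equilibrium.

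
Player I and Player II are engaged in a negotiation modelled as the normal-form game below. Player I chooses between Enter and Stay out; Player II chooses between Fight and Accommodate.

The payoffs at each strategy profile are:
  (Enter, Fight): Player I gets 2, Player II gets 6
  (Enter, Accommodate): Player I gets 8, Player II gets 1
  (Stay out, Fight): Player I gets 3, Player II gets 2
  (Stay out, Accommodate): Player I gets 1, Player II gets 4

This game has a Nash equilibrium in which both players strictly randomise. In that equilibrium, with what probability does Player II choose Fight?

Let y be the probability that Player II plays Fight. In a completely mixed equilibrium, Player I must be indifferent between Enter and Stay out.
Player I's expected payoff from Enter is 2y + 8(1−y); from Stay out it is 3y + (1−y).
Setting these equal: −6y + 8 = 2y + 1, so y = 7/8.

7/8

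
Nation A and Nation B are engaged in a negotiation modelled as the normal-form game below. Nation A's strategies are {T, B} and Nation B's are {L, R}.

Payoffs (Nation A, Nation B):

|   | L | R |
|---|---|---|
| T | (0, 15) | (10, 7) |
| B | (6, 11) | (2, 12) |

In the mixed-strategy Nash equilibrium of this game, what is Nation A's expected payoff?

30/7

First find q, the probability Nation B plays L, from Nation A's indifference between T and B: 10(1−q) = 6q + 2(1−q), giving q = 4/7.
Since Nation A is indifferent in equilibrium, Nation A's expected payoff equals the payoff from either row against (4/7, 3/7). Using T: 10(3/7) = 30/7.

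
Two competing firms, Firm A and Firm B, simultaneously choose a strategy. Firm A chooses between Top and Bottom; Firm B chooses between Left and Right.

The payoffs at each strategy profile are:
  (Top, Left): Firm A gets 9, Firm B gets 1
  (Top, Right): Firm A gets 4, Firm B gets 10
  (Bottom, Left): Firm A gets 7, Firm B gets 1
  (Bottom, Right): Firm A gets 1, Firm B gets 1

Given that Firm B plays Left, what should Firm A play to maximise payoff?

Against Left, Firm A earns 9 from Top and 7 from Bottom.
So Top is the best response.

Top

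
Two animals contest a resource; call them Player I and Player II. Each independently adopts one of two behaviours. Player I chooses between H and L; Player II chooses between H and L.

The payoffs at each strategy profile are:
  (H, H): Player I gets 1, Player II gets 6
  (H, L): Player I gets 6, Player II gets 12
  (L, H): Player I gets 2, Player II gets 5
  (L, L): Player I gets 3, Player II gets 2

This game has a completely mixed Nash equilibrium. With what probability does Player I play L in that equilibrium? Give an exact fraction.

Let r be the probability that Player I plays H. In a completely mixed equilibrium, Player II must be indifferent between H and L.
Player II's expected payoff from H is 6r + 5(1−r); from L it is 12r + 2(1−r).
Setting these equal: r + 5 = 10r + 2, so r = 1/3.
Therefore Player I plays L with probability 1 − 1/3 = 2/3.

2/3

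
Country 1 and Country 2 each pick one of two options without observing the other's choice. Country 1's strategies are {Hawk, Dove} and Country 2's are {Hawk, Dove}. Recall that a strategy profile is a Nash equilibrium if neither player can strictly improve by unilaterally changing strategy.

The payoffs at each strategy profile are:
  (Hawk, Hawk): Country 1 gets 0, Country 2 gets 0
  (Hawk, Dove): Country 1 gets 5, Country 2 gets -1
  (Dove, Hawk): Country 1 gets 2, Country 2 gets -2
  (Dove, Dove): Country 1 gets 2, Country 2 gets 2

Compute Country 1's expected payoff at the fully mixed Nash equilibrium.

2

First find q, the probability Country 2 plays Hawk, from Country 1's indifference between Hawk and Dove: 5(1−q) = 2q + 2(1−q), giving q = 3/5.
Since Country 1 is indifferent in equilibrium, Country 1's expected payoff equals the payoff from either row against (3/5, 2/5). Using Hawk: 5(2/5) = 2.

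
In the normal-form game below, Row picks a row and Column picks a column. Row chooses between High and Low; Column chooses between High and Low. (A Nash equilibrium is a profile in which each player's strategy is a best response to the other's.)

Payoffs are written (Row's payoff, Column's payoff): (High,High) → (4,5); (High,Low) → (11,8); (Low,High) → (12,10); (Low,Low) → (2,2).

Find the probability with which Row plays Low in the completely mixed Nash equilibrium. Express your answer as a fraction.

3/11

Let x be the probability that Row plays High. In a completely mixed equilibrium, Column must be indifferent between High and Low.
Column's expected payoff from High is 5x + 10(1−x); from Low it is 8x + 2(1−x).
Setting these equal: −5x + 10 = 6x + 2, so x = 8/11.
Therefore Row plays Low with probability 1 − 8/11 = 3/11.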